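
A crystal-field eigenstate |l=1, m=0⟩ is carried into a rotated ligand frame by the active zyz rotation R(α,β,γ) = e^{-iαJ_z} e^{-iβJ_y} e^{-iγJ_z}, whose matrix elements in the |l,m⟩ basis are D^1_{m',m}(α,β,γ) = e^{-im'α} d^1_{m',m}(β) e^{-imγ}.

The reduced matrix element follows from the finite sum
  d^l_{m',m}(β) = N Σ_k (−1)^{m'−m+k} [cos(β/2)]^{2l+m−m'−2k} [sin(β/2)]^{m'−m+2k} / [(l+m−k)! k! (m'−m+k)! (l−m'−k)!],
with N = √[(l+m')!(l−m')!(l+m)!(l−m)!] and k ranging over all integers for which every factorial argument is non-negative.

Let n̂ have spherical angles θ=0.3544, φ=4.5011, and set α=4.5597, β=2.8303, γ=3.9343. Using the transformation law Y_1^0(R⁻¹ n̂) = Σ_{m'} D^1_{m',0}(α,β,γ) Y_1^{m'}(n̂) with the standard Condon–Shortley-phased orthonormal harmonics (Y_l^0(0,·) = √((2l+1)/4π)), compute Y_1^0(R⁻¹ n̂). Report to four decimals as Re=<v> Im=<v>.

Re=-0.3844 Im=0.0000

Need the full column D^1_{m',0} for m'=−1..1 at α=4.5597, β=2.8303, γ=3.9343.
cos(β/2)=0.155019, sin(β/2)=0.987912
d^1_{-1,0}: single k=1 term ⇒ +0.216579;  D = -0.032941-0.214060i
d^1_{0,0}: k∈[0..1] ⇒ +0.024031 -0.975969 = -0.951938;  D = -0.951938+0.000000i
d^1_{1,0}: single k=0 term ⇒ -0.216579;  D = +0.032941-0.214060i
Y_1^{m'}(θ=0.3544,φ=4.5011) and Σ D·Y over m':
  (-0.0329-0.2141i)·(-0.0251+0.1172i)  (-0.9519+0.0000i)·(+0.4582+0.0000i)  (+0.0329-0.2141i)·(+0.0251+0.1172i)
Y_1^0(R⁻¹ n̂) = -0.384370+0.000000i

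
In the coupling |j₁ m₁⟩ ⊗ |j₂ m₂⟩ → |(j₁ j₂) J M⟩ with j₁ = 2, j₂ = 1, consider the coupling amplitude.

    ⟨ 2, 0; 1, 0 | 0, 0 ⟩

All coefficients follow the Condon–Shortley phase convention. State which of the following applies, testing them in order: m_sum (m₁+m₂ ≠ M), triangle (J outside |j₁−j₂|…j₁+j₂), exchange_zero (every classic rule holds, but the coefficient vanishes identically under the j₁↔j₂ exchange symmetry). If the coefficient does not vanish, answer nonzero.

triangle

m-sum: m₁+m₂ = 0+0 = 0, M = 0  ✓
triangle: need |j₁−j₂| ≤ J ≤ j₁+j₂, i.e. J ∈ [1, 3]; J = 0 is outside ✗ ⇒ coefficient is 0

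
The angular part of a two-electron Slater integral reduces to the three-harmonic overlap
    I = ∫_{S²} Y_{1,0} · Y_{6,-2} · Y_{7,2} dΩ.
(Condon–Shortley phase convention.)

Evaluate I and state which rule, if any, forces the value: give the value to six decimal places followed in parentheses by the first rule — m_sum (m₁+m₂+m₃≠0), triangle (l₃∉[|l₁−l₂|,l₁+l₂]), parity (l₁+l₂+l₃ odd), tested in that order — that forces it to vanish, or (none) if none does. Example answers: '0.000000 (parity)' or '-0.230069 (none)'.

m-sum 0 ✓  L=14 even ✓  5≤7≤7 ✓
Π(2lᵢ+1) = 3×13×15 = 585
triangle coeff Δ(1,6,7) = 1/1365
Σ_t [0,0]: t=0:+1/518400 = 1/518400
(3j)²=7/195 [(1 6 7; 0 0 0)], sign=-1
Σ_t [0,0]: t=0:+1/967680 = 1/967680
(3j)²=3/91 [(1 6 7; 0 -2 2)], sign=-1
⇒ 4πI² = 9/13
I = (+1)√(9/13/(4π)) = 0.23471705
No selection rule forces the value: the integral is nonzero (none).

0.234717 (none)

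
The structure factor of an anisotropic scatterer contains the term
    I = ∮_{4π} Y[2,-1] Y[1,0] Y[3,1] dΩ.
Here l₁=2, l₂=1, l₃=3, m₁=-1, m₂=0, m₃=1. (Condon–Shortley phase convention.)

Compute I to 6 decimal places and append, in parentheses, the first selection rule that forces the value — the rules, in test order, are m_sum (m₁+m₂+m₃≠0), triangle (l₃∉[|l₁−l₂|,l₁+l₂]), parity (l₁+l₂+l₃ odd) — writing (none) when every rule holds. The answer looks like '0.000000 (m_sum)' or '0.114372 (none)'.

-0.233597 (none)

m-sum 0 ✓  L=6 even ✓  1≤3≤3 ✓
Π(2lᵢ+1) = 5×3×7 = 105
triangle coeff Δ(2,1,3) = 1/105
Σ_t [0,0]: t=0:+1/4 = 1/4
(3j)²=3/35 [(2 1 3; 0 0 0)], sign=-1
Σ_t [0,0]: t=0:+1/6 = 1/6
(3j)²=8/105 [(2 1 3; -1 0 1)], sign=+1
⇒ 4πI² = 24/35
I = (-1)√(24/35/(4π)) = -0.23359668
No selection rule forces the value: the integral is nonzero (none).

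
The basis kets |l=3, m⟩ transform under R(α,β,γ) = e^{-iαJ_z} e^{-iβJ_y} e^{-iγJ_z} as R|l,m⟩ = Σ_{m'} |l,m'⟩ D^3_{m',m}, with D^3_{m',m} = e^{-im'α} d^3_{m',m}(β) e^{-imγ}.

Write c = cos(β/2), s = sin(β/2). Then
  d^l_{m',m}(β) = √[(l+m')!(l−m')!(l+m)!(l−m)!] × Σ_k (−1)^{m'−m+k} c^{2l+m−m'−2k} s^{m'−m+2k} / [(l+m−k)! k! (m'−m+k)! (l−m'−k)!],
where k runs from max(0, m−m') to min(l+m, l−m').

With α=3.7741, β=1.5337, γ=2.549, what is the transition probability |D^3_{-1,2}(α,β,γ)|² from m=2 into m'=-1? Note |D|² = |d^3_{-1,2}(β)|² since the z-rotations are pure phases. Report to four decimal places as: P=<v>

P=0.1787

Split into d^3_{-1,2}(β=1.5337) × two z-phases.
Half-angle: c=0.720100, s=0.693870. N=√(2·24·120·1)=75.894664
Admissible k: 3..4 (factorial args all ≥0)
  k=3: (−1)^0·75.8947/(12)·0.7201^3·0.6939^3 = +0.788939
  k=4: (−1)^1·75.8947/(24)·0.7201^1·0.6939^5 = -0.366256
d^3_{-1,2}(1.5337) = +0.788939 -0.366256 = +0.422683
|D^3_{-1,2}|² = |d^3_{-1,2}(β)|² = (+0.422683)² = 0.178661 (the z-rotation phases have unit modulus)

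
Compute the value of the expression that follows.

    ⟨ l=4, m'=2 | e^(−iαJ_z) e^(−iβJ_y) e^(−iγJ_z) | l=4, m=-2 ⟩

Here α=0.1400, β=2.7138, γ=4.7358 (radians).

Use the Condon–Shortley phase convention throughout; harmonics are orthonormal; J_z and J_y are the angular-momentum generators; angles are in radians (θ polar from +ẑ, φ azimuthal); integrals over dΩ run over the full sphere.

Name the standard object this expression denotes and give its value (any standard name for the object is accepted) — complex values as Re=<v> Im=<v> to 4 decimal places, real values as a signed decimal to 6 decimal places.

This is a Wigner D-matrix element — the rotation-matrix element ⟨l m'| R(α,β,γ) |l m⟩ in the angular-momentum basis.
D^4_{2,-2}(0.1400,2.7138,4.7358) = e^{-i·2·0.1400}·d^4_{2,-2}(2.7138)·e^{-i·-2·4.7358}. Compute d first:
Half-angle: c=0.212269, s=0.977211. N=√(720·2·2·720)=1440.000000
The bounds max(0,m−m')=0 and min(l+m,l−m')=2 give 3 terms
  k=0: (−1)^4·1440.0000/(96)·0.2123^4·0.9772^4 = +0.027771
  k=1: (−1)^5·1440.0000/(120)·0.2123^2·0.9772^6 = -0.470853
  k=2: (−1)^6·1440.0000/(1440)·0.2123^0·0.9772^8 = +0.831587
d^4_{2,-2}(2.7138) = +0.027771 -0.470853 +0.831587 = +0.388505
D = (+0.961055-0.276356i)·(+0.388505)·(-0.998904-0.046805i) = -0.377991+0.089772i

Wigner D-matrix element, Re=-0.3780 Im=0.0898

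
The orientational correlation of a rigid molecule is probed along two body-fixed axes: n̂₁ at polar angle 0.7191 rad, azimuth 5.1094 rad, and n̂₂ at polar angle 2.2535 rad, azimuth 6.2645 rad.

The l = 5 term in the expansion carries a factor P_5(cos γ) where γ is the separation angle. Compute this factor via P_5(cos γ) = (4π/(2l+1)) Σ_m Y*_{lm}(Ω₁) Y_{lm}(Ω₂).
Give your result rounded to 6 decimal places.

Summing Y*_{l m}(θ₁,φ₁)·Y_{l m}(θ₂,φ₂) over m ∈ [−5, 5]; prefactor 4π/(2·5+1) = 1.142397:
  term(m=-5) = 0.00656 + 0.00365j   from Y*(Ω₁)=0.05269 + 0.02317j, Y(Ω₂)=0.12992 + 0.01217j
  term(m=-4) = 0.00641 - 0.06947j   from Y*(Ω₁)=-0.00359 + 0.20787j, Y(Ω₂)=-0.33461 - 0.02506j
  term(m=-3) = -0.16015 + 0.05373j   from Y*(Ω₁)=-0.37604 + 0.15009j, Y(Ω₂)=0.41657 + 0.02338j
  term(m=-2) = 0.03252 + 0.03566j   from Y*(Ω₁)=-0.27083 - 0.27555j, Y(Ω₂)=-0.12483 - 0.00467j
  term(m=-1) = 0.00515 - 0.01168j   from Y*(Ω₁)=-0.01595 + 0.03804j, Y(Ω₂)=-0.30944 - 0.00578j
  term(m=+0) = -0.08300 + 0.00000j   from Y*(Ω₁)=-0.39046 + 0.00000j, Y(Ω₂)=0.21257 + 0.00000j
  term(m=+1) = 0.00515 + 0.01168j   from Y*(Ω₁)=0.01595 + 0.03804j, Y(Ω₂)=0.30944 - 0.00578j
  term(m=+2) = 0.03252 - 0.03566j   from Y*(Ω₁)=-0.27083 + 0.27555j, Y(Ω₂)=-0.12483 + 0.00467j
  term(m=+3) = -0.16015 - 0.05373j   from Y*(Ω₁)=0.37604 + 0.15009j, Y(Ω₂)=-0.41657 + 0.02338j
  term(m=+4) = 0.00641 + 0.06947j   from Y*(Ω₁)=-0.00359 - 0.20787j, Y(Ω₂)=-0.33461 + 0.02506j
  term(m=+5) = 0.00656 - 0.00365j   from Y*(Ω₁)=-0.05269 + 0.02317j, Y(Ω₂)=-0.12992 + 0.01217j
Total Σ_m = -0.30201 - 0.00000j. Multiply by 1.142397: -0.34502 - 0.00000j. P_5(cos γ) = -0.345017

-0.345017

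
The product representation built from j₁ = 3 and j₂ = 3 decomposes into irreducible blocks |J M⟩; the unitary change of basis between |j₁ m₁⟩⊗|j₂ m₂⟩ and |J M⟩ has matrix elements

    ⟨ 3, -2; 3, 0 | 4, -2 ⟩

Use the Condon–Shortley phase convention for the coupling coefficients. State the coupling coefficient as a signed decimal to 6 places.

√[9·2!4!4!/11! · 1!5!3!3!2!6!] = √(124416/77)
  +(−1)^1/∏(1,1,4,2,0,2)! = -1/96  (running -1/96)
  +(−1)^2/∏(2,0,3,1,1,3)! = 1/72  (running 1/288)
⟨..|..⟩ = √(124416/77)·(1/288) = +0.139573

+0.139573  (= +√(3/154))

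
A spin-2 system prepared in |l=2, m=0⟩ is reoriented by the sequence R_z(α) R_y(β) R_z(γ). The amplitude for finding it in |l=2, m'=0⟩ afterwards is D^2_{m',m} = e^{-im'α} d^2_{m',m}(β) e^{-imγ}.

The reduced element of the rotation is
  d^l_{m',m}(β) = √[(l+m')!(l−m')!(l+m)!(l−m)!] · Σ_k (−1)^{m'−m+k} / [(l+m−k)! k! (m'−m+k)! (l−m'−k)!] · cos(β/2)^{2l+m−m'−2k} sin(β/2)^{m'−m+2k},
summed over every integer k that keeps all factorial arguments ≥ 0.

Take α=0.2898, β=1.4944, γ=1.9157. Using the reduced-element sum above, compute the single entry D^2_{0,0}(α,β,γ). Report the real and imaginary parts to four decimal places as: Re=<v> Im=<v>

Re=-0.4913 Im=0.0000

D^2_{0,0}(0.2898,1.4944,1.9157) = e^{-i·0·0.2898}·d^2_{0,0}(1.4944)·e^{-i·0·1.9157}. Compute d first:
Half-angle: c=0.733595, s=0.679587. N=√(2·2·2·2)=4.000000
k∈{0,1,2} keeps every argument non-negative
  k=0: (−1)^0·4.0000/(4)·0.7336^4·0.6796^0 = +0.289617
  k=1: (−1)^1·4.0000/(1)·0.7336^2·0.6796^2 = -0.994175
  k=2: (−1)^2·4.0000/(4)·0.7336^0·0.6796^4 = +0.213295
d^2_{0,0}(1.4944) = +0.289617 -0.994175 +0.213295 = -0.491262
Phases: e^{-i·(0)·0.2898}=+1.000000+0.000000i, e^{-i·(0)·1.9157}=+1.000000+0.000000i ⇒ D=-0.491262+0.000000i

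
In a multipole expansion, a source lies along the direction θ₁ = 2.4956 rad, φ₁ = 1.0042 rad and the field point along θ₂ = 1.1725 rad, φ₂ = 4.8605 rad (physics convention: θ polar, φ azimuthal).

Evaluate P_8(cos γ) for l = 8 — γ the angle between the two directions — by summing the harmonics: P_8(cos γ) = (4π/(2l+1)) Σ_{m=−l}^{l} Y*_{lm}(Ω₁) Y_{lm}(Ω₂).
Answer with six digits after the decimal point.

Term-by-term m-sum for l=8 (normalisation 4π/17 = 0.739198):
  m=-8: Y*=(-0.001588, 0.008747)  Y=(0.101070, -0.248770)  product (0.002015, 0.001279)
  m=-7: Y*=(-0.034633, -0.032020)  Y=(-0.389028, -0.230043)  product (0.006107, 0.020424)
  m=-6: Y*=(0.148346, -0.039143)  Y=(-0.182830, 0.225107)  product (-0.018311, 0.040550)
  m=-5: Y*=(-0.102346, 0.321038)  Y=(-0.105265, -0.115157)  product (0.047743, -0.022008)
  m=-4: Y*=(-0.308836, -0.369963)  Y=(-0.291737, 0.196369)  product (0.162748, 0.047286)
  m=-3: Y*=(0.343639, -0.044574)  Y=(0.003260, 0.006849)  product (0.001426, 0.002208)
  m=-2: Y*=(0.050868, -0.108725)  Y=(-0.318445, 0.097190)  product (-0.005632, 0.039567)
  m=-1: Y*=(0.221465, 0.348119)  Y=(0.010971, 0.073531)  product (-0.023168, 0.020104)
  m=+0: Y*=(-0.010638, -0.000000)  Y=(-0.320916, 0.000000)  product (0.003414, 0.000000)
  m=+1: Y*=(-0.221465, 0.348119)  Y=(-0.010971, 0.073531)  product (-0.023168, -0.020104)
  m=+2: Y*=(0.050868, 0.108725)  Y=(-0.318445, -0.097190)  product (-0.005632, -0.039567)
  m=+3: Y*=(-0.343639, -0.044574)  Y=(-0.003260, 0.006849)  product (0.001426, -0.002208)
  m=+4: Y*=(-0.308836, 0.369963)  Y=(-0.291737, -0.196369)  product (0.162748, -0.047286)
  m=+5: Y*=(0.102346, 0.321038)  Y=(0.105265, -0.115157)  product (0.047743, 0.022008)
  m=+6: Y*=(0.148346, 0.039143)  Y=(-0.182830, -0.225107)  product (-0.018311, -0.040550)
  m=+7: Y*=(0.034633, -0.032020)  Y=(0.389028, -0.230043)  product (0.006107, -0.020424)
  m=+8: Y*=(-0.001588, -0.008747)  Y=(0.101070, 0.248770)  product (0.002015, -0.001279)
Total Σ_m = (0.349272, -0.000000). Multiply by 0.739198: (0.258182, -0.000000). P_8(cos γ) = 0.258182

0.258182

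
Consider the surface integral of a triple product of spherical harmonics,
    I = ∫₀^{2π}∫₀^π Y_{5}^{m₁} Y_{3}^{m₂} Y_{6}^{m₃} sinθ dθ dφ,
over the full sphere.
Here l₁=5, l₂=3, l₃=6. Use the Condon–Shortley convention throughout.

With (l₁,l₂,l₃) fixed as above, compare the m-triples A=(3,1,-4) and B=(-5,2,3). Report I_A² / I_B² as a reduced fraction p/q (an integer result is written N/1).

l's match ⇒ only the (l;m) 3-j factors differ between A and B.
A: triangle coeff Δ(5,3,6) = 1/675675; Σ_t [0,2]: t=0:+1/69120 t=1:−1/30240 t=2:+1/322560 = -1/64512; (3j)²=10/1001 [(5 3 6; 3 1 -4)], sign=-1
B: triangle coeff Δ(5,3,6) = 1/675675; Σ_t [2,2]: t=2:+1/483840 = 1/483840; (3j)²=6/1001 [(5 3 6; -5 2 3)], sign=-1
I_A²/I_B² = (10/1001)/(6/1001) = 5/3

5/3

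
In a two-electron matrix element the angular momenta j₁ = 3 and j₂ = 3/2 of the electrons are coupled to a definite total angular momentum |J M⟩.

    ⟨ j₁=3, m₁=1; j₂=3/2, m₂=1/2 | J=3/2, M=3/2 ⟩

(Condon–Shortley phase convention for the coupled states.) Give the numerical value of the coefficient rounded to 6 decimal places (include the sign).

+√(4/35) ≈ +0.338062

j₁+j₂−J=3  J+j₁−j₂=3  J−j₁+j₂=0  j₁+j₂+J+1=7
(j₁±m₁, j₂±m₂, J±M) = (4,2,2,1,3,0)
P² = 576/35
sum k=2..2:
  [2] +1/12 = 1/12
S = 1/12
C² = P²·S² = 4/35 ; C = +0.338062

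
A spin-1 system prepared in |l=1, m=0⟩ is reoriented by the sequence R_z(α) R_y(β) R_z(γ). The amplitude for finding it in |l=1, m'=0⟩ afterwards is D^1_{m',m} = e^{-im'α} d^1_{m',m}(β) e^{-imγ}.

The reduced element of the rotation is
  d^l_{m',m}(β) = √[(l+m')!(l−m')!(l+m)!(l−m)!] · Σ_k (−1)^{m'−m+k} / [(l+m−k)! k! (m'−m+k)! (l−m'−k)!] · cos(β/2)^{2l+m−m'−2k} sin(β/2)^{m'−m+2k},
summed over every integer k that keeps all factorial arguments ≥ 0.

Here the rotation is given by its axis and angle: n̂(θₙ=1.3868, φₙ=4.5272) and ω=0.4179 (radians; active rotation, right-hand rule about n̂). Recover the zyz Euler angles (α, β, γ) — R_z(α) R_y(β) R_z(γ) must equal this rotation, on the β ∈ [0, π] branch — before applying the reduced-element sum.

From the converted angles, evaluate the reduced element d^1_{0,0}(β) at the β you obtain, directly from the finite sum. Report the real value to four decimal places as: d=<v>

d=0.9168

Axis–angle → zyz. n̂ = (sinθₙcosφₙ, sinθₙsinφₙ, cosθₙ) = (-0.181024, -0.966310, +0.182960), ω = 0.4179.
R = I cosω + sinω [n̂]ₓ + (1−cosω) n̂n̂ᵀ gives
  R = [+0.916763, -0.059199, -0.395020; +0.089306, +0.994299, +0.058253; +0.389319, -0.088682, +0.916824]
β = atan2(√(R₁₃²+R₂₃²), R₃₃) = 0.410744; α = atan2(R₂₃, R₁₃) mod 2π = 2.995180; γ = atan2(R₃₂, −R₃₁) mod 2π = 3.365558
d^1_{0,0}(β=0.4107) via the finite sum:
Half-angle: c=0.978985, s=0.203931. N=√(1·1·1·1)=1.000000
k: max(0,(0)−(0))=0 … min(1+(0),1−(0))=1
  k=0: (−1)^0·1.0000/(1)·0.9790^2·0.2039^0 = +0.958412
  k=1: (−1)^1·1.0000/(1)·0.9790^0·0.2039^2 = -0.041588
d^1_{0,0}(0.4107) = +0.958412 -0.041588 = +0.916824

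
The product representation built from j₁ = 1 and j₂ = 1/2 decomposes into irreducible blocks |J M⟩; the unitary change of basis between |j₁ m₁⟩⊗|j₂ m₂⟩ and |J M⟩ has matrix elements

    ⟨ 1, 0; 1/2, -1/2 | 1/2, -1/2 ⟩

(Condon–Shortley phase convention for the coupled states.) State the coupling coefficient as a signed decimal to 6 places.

triangle: 1!×1!×0!/3! = 1/6
(j±m)!: 1!×1!×0!×1!×0!×1! = 1
prefactor² = (2J+1)×Δ×N² = 1/3
  k=0: +1/(0!×1!×1!×0!×0!×0!) = 1
Σ = 1  ⇒  CG² = 1/3×1² = 1/3
CG = +√(1/3) = +0.577350

+0.577350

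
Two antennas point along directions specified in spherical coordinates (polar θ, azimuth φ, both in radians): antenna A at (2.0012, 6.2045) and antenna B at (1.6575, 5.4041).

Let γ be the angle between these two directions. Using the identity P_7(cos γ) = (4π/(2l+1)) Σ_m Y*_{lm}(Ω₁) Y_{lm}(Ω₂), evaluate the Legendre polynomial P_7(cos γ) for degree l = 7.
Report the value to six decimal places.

Summing Y*_{l m}(θ₁,φ₁)·Y_{l m}(θ₂,φ₂) over m ∈ [−7, 7]; prefactor 4π/(2·7+1) = 0.837758:
  [-7]  conj(Y_{7,-7})(Ω₁) = 0.21816 - 0.13399j ; Y_{7,-7}(Ω₂) = 0.48295 - 0.06294j ; Δ = 0.09693 - 0.07844j
  [-6]  conj(Y_{7,-6})(Ω₁) = -0.39169 + 0.20001j ; Y_{7,-6}(Ω₂) = -0.08442 + 0.13403j ; Δ = 0.00626 - 0.06938j
  [-5]  conj(Y_{7,-5})(Ω₁) = 0.26537 - 0.11015j ; Y_{7,-5}(Ω₂) = 0.10129 + 0.30880j ; Δ = 0.06089 + 0.07079j
  [-4]  conj(Y_{7,-4})(Ω₁) = 0.14634 - 0.04764j ; Y_{7,-4}(Ω₂) = -0.16908 - 0.06651j ; Δ = -0.02791 - 0.00168j
  [-3]  conj(Y_{7,-3})(Ω₁) = -0.33554 + 0.08071j ; Y_{7,-3}(Ω₂) = -0.24069 + 0.13285j ; Δ = 0.07004 - 0.06400j
  [-2]  conj(Y_{7,-2})(Ω₁) = -0.00981 + 0.00156j ; Y_{7,-2}(Ω₂) = 0.03553 - 0.18738j ; Δ = -0.00006 + 0.00189j
  [-1]  conj(Y_{7,-1})(Ω₁) = 0.33353 - 0.02630j ; Y_{7,-1}(Ω₂) = -0.16298 - 0.19678j ; Δ = -0.05953 - 0.06135j
  [+0]  conj(Y_{7,0})(Ω₁) = -0.03130 + 0.00000j ; Y_{7,0}(Ω₂) = 0.19322 + 0.00000j ; Δ = -0.00605 + 0.00000j
  [+1]  conj(Y_{7,1})(Ω₁) = -0.33353 - 0.02630j ; Y_{7,1}(Ω₂) = 0.16298 - 0.19678j ; Δ = -0.05953 + 0.06135j
  [+2]  conj(Y_{7,2})(Ω₁) = -0.00981 - 0.00156j ; Y_{7,2}(Ω₂) = 0.03553 + 0.18738j ; Δ = -0.00006 - 0.00189j
  [+3]  conj(Y_{7,3})(Ω₁) = 0.33554 + 0.08071j ; Y_{7,3}(Ω₂) = 0.24069 + 0.13285j ; Δ = 0.07004 + 0.06400j
  [+4]  conj(Y_{7,4})(Ω₁) = 0.14634 + 0.04764j ; Y_{7,4}(Ω₂) = -0.16908 + 0.06651j ; Δ = -0.02791 + 0.00168j
  [+5]  conj(Y_{7,5})(Ω₁) = -0.26537 - 0.11015j ; Y_{7,5}(Ω₂) = -0.10129 + 0.30880j ; Δ = 0.06089 - 0.07079j
  [+6]  conj(Y_{7,6})(Ω₁) = -0.39169 - 0.20001j ; Y_{7,6}(Ω₂) = -0.08442 - 0.13403j ; Δ = 0.00626 + 0.06938j
  [+7]  conj(Y_{7,7})(Ω₁) = -0.21816 - 0.13399j ; Y_{7,7}(Ω₂) = -0.48295 - 0.06294j ; Δ = 0.09693 + 0.07844j
Total Σ_m = 0.28718 + 0.00000j. Multiply by 0.837758: 0.24059 + 0.00000j. P_7(cos γ) = 0.240589

0.240589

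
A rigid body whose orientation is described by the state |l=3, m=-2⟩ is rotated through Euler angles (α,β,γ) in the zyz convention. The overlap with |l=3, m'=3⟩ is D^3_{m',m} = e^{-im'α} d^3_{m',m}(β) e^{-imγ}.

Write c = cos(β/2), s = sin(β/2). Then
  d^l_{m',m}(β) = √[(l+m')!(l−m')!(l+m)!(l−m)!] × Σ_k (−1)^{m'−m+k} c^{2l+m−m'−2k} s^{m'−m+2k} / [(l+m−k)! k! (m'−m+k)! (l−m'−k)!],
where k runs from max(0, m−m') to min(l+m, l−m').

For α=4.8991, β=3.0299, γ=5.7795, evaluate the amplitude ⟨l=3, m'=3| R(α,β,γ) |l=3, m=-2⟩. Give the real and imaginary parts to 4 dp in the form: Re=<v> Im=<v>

D^3_{3,-2}(4.8991,3.0299,5.7795) = e^{-i·3·4.8991}·d^3_{3,-2}(3.0299)·e^{-i·-2·5.7795}. Compute d first:
With c≡cos(β/2)=0.055817 and s≡sin(β/2)=0.998441, N=[720·1·1·120]^{1/2}=293.938769
k: max(0,(-2)−(3))=0 … min(3+(-2),3−(3))=0
  k=0: (−1)^5·293.9388/(120)·0.0558^1·0.9984^5 = -0.135661
d^3_{3,-2}(3.0299) = -0.135661
Phases: e^{-i·(3)·4.8991}=-0.531299-0.847184i, e^{-i·(-2)·5.7795}=+0.534086-0.845430i ⇒ D=+0.135661+0.000447i

Re=0.1357 Im=0.0004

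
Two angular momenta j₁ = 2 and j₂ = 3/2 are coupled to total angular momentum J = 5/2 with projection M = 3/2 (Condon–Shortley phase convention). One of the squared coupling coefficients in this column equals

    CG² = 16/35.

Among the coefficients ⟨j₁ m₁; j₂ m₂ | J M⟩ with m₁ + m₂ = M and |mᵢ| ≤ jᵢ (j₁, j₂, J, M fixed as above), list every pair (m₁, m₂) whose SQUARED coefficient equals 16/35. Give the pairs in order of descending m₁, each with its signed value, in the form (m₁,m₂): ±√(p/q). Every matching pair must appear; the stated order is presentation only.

(2,-1/2): +√(16/35)

Admissible pairs with m₁+m₂ = M = 3/2: (0,3/2), (1,1/2), (2,-1/2)
  (m₁,m₂)=(2,-1/2): CG² = 16/35, CG = +√(16/35)   ← matches the target
  (m₁,m₂)=(1,1/2): CG² = 1/35, CG = +√(1/35)
  (m₁,m₂)=(0,3/2): CG² = 18/35, CG = −√(18/35)
Pairs with CG² = 16/35: (2,-1/2): +√(16/35)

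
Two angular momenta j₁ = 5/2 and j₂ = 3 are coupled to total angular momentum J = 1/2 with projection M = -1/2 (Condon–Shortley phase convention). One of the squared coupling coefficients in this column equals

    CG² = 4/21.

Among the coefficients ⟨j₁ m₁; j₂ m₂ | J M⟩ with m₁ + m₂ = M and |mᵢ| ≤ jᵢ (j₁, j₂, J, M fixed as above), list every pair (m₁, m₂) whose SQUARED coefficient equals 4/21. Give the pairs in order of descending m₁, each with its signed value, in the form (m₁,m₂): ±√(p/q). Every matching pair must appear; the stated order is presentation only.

(1/2,-1): +√(4/21)

Admissible pairs with m₁+m₂ = M = -1/2: (-5/2,2), (-3/2,1), (-1/2,0), (1/2,-1), (3/2,-2), (5/2,-3)
  (m₁,m₂)=(5/2,-3): CG² = 2/7, CG = +√(2/7)
  (m₁,m₂)=(3/2,-2): CG² = 5/21, CG = −√(5/21)
  (m₁,m₂)=(1/2,-1): CG² = 4/21, CG = +√(4/21)   ← matches the target
  (m₁,m₂)=(-1/2,0): CG² = 1/7, CG = −√(1/7)
  (m₁,m₂)=(-3/2,1): CG² = 2/21, CG = +√(2/21)
  (m₁,m₂)=(-5/2,2): CG² = 1/21, CG = −√(1/21)
Pairs with CG² = 4/21: (1/2,-1): +√(4/21)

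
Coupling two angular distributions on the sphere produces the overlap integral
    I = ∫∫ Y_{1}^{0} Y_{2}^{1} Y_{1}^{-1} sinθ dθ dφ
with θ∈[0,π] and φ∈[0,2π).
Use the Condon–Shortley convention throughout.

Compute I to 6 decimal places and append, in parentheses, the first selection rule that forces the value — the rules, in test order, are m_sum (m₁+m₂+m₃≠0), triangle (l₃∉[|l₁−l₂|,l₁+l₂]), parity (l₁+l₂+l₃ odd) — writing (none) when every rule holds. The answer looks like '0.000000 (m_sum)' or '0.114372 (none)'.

Checks pass: Σm=0; 4 even; l₃=1∈[1,3].
(2·1+1)(2·2+1)(2·1+1) = 45
Δ: 2! 0! 2! / 5! → 1/30
sum: t=1:−1/1 = -1/1
3j²(1 2 1; 0 0 0) = Δ·Π!·Σ² = 2/15  (sign +1)
sum: t=1:−1/2 = -1/2
3j²(1 2 1; 0 1 -1) = Δ·Π!·Σ² = 1/10  (sign -1)
combine: 4πI² = 45·2/15·1/10 = 3/5
take √, sign -1: I = -0.21850969
No selection rule forces the value: the integral is nonzero (none).

-0.218510 (none)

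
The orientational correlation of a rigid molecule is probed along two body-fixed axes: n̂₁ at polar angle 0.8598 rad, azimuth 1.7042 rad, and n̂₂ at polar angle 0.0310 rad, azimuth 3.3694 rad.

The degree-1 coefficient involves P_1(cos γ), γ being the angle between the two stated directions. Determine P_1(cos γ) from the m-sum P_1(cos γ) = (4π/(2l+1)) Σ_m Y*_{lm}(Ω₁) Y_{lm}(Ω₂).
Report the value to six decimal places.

0.650062

Expand P_1 via completeness: Σ_{m} conj(Y_{1,m}) at Ω₁ times Y_{1,m} at Ω₂ —
  m=-1: (-0.03482 + 0.25946j) × (-0.01043 + 0.00242j) = -0.00026 - 0.00279j  (running Σ = -0.00026 - 0.00279j)
  m=0: (0.31886 + 0.00000j) × (0.48837 + 0.00000j) = 0.15572 + 0.00000j  (running Σ = 0.15546 - 0.00279j)
  m=1: (0.03482 + 0.25946j) × (0.01043 + 0.00242j) = -0.00026 + 0.00279j  (running Σ = 0.15519 + 0.00000j)
Total Σ_m = 0.15519 + 0.00000j. Multiply by 4.188790: 0.65006 + 0.00000j. P_1(cos γ) = 0.650062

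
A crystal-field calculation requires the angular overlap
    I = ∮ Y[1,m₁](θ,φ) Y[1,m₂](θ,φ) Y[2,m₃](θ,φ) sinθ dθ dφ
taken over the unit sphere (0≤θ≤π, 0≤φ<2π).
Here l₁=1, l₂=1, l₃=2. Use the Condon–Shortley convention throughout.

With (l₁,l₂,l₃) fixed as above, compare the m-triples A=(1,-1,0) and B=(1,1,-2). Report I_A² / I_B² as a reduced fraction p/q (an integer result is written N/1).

1/6

Same 1,1,2: normalisation and zero-m 3j drop out of the ratio.
A: Δ: 0! 2! 2! / 5! → 1/30; sum: t=0:+1/4 = 1/4; 3j²(1 1 2; 1 -1 0) = Δ·Π!·Σ² = 1/30  (sign +1)
B: Δ: 0! 2! 2! / 5! → 1/30; sum: t=0:+1/4 = 1/4; 3j²(1 1 2; 1 1 -2) = Δ·Π!·Σ² = 1/5  (sign +1)
I_A²/I_B² = (1/30)/(1/5) = 1/6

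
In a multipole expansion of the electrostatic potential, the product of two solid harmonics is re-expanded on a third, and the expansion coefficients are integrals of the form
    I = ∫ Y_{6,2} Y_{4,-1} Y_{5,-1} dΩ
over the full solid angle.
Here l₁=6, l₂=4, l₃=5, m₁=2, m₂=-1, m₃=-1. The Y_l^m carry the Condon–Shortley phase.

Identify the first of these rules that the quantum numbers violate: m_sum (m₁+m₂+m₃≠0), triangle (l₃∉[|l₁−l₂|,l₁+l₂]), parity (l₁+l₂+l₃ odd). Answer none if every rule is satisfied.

Σmᵢ = 0  ✓
l₃∈[|l₁−l₂|,l₁+l₂]=[2,10], have l₃=5  ✓
Σlᵢ = 15 ⇒ odd  ✗

parity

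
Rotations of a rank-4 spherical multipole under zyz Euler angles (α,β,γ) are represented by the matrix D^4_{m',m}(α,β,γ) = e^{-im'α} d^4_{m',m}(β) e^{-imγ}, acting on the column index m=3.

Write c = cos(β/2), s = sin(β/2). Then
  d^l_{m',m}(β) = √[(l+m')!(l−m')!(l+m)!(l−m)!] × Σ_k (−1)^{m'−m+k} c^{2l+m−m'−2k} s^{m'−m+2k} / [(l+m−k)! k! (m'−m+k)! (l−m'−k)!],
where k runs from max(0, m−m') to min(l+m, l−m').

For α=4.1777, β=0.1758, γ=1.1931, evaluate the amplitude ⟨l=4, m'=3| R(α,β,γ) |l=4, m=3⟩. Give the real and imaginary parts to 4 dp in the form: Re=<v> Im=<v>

Re=-0.8429 Im=0.3608

Split into d^4_{3,3}(β=0.1758) × two z-phases.
c=cos(0.175800/2)=0.996139, s=sin(0.175800/2)=0.087787; N=√[5040·1·5040·1]=5040.000000
Admissible k: 0..1 (factorial args all ≥0)
  k=0: (−1)^0·5040.0000/(5040)·0.9961^8·0.0878^0 = +0.969528
  k=1: (−1)^1·5040.0000/(720)·0.9961^6·0.0878^2 = -0.052708
d^4_{3,3}(0.1758) = +0.969528 -0.052708 = +0.916820
Phases: e^{-i·(3)·4.1777}=+0.999447+0.033264i, e^{-i·(3)·1.1931}=-0.905726+0.423864i ⇒ D=-0.842855+0.360770i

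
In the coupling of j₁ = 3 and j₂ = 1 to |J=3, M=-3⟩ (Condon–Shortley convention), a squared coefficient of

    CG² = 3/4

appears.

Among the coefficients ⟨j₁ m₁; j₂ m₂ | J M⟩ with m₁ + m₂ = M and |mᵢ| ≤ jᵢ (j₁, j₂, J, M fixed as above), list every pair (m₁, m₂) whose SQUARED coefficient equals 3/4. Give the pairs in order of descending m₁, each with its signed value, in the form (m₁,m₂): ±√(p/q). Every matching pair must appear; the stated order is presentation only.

(-3,0): −√(3/4)

Admissible pairs with m₁+m₂ = M = -3: (-3,0), (-2,-1)
  (m₁,m₂)=(-2,-1): CG² = 1/4, CG = +√(1/4)
  (m₁,m₂)=(-3,0): CG² = 3/4, CG = −√(3/4)   ← matches the target
Pairs with CG² = 3/4: (-3,0): −√(3/4)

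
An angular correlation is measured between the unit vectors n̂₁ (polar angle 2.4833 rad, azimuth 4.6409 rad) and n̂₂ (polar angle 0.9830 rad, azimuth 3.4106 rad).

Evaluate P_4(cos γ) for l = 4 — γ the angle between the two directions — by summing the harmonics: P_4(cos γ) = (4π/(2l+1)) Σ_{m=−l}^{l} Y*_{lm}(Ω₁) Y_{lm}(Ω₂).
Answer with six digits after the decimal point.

0.127158

Expand P_4 via completeness: Σ_{m} conj(Y_{4,m}) at Ω₁ times Y_{4,m} at Ω₂ —
  term(m=-4) = +0.002727-0.012869i   from Y*(Ω₁)=+0.059468-0.017485i, Y(Ω₂)=+0.100767-0.186769i
  term(m=-3) = +0.077336+0.047341i   from Y*(Ω₁)=-0.048247-0.221504i, Y(Ω₂)=-0.276650+0.288880i
  term(m=-2) = -0.087785+0.071133i   from Y*(Ω₁)=-0.418876+0.060301i, Y(Ω₂)=+0.229270-0.136813i
  term(m=-1) = +0.019524+0.055105i   from Y*(Ω₁)=+0.022570+0.315175i, Y(Ω₂)=+0.178361-0.049172i
  term(m=+0) = +0.067469+0.000000i   from Y*(Ω₁)=-0.218756-0.000000i, Y(Ω₂)=-0.308423+0.000000i
  term(m=+1) = +0.019524-0.055105i   from Y*(Ω₁)=-0.022570+0.315175i, Y(Ω₂)=-0.178361-0.049172i
  term(m=+2) = -0.087785-0.071133i   from Y*(Ω₁)=-0.418876-0.060301i, Y(Ω₂)=+0.229270+0.136813i
  term(m=+3) = +0.077336-0.047341i   from Y*(Ω₁)=+0.048247-0.221504i, Y(Ω₂)=+0.276650+0.288880i
  term(m=+4) = +0.002727+0.012869i   from Y*(Ω₁)=+0.059468+0.017485i, Y(Ω₂)=+0.100767+0.186769i
Σ over m = +0.091070-0.000000i; ×(4π/9) → +0.127158-0.000000i. Real part: 0.127158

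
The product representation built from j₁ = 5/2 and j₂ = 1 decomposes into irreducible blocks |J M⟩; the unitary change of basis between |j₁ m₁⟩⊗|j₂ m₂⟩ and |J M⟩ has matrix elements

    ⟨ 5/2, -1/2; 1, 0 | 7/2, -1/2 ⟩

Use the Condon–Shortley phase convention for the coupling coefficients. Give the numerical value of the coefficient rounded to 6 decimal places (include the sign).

+0.755929

√[8·0!5!2!/8! · 2!3!1!1!3!4!] = √(576/7)
  +(−1)^0/∏(0,0,3,1,2,1)! = 1/12  (running 1/12)
⟨..|..⟩ = √(576/7)·(1/12) = +0.755929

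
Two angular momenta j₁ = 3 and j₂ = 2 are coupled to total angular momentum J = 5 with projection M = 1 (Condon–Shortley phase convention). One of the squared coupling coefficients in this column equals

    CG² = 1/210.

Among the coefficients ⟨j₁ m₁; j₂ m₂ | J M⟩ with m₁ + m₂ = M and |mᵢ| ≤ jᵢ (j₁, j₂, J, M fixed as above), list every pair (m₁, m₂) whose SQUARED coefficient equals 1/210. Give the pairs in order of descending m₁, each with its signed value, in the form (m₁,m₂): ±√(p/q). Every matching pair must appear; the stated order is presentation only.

Admissible pairs with m₁+m₂ = M = 1: (-1,2), (0,1), (1,0), (2,-1), (3,-2)
  (m₁,m₂)=(3,-2): CG² = 1/210, CG = +√(1/210)   ← matches the target
  (m₁,m₂)=(2,-1): CG² = 4/35, CG = +√(4/35)
  (m₁,m₂)=(1,0): CG² = 3/7, CG = +√(3/7)
  (m₁,m₂)=(0,1): CG² = 8/21, CG = +√(8/21)
  (m₁,m₂)=(-1,2): CG² = 1/14, CG = +√(1/14)
Pairs with CG² = 1/210: (3,-2): +√(1/210)

(3,-2): +√(1/210)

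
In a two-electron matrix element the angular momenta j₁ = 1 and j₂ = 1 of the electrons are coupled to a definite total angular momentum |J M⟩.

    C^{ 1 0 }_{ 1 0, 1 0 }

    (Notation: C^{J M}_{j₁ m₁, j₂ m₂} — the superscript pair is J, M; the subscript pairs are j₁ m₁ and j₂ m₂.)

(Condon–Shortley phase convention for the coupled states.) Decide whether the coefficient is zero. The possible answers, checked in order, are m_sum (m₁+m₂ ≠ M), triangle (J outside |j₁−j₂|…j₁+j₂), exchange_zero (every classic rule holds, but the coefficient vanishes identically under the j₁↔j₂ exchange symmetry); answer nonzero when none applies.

exchange_zero

m-sum: m₁+m₂ = 0+0 = 0, M = 0  ✓
triangle: |j₁−j₂| = 0 ≤ J = 1 ≤ j₁+j₂ = 2  ✓
exchange: j₁=j₂ and m₁=m₂, and (−1)^(j₁+j₂−J) = (−1)^1 = −1 forces ⟨j₁m₁;j₂m₂|JM⟩ = −⟨j₂m₂;j₁m₁|JM⟩ = −⟨j₁m₁;j₂m₂|JM⟩ ⇒ the coefficient vanishes identically
Racah sum check: Σ_k collapses to 0 ⇒ CG = 0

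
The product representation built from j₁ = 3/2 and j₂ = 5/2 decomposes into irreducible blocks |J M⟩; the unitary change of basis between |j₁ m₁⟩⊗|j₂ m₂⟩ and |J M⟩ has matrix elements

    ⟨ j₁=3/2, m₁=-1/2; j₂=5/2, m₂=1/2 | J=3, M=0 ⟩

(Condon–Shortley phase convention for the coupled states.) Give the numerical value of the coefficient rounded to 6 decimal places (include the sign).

-0.447214  (= −√(1/5))

triangle: 1!×2!×4!/8! = 48/40320
(j±m)!: 1!×2!×3!×2!×3!×3! = 864
prefactor² = (2J+1)×Δ×N² = 36/5
  k=0: +1/(0!×1!×2!×3!×0!×1!) = 1/12
  k=1: −1/(1!×0!×1!×2!×1!×2!) = -1/4
Σ = -1/6  ⇒  CG² = 36/5×(-1/6)² = 1/5
CG = −√(1/5) = -0.447214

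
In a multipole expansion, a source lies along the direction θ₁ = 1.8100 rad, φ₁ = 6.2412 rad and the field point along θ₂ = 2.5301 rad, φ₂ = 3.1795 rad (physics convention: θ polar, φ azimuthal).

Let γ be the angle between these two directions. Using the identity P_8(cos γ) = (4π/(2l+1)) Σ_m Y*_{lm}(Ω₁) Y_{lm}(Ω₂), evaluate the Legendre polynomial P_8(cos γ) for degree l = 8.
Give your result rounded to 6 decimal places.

-0.283151

Expand P_8 via completeness: Σ_{m} conj(Y_{8,m}) at Ω₁ times Y_{8,m} at Ω₂ —
  m=-8: (0.386220, -0.134834) × (0.005804, -0.001816) = (0.001997, -0.001484)  (running Σ = (0.001997, -0.001484))
  m=-7: (-0.381943, 0.115600) × (0.033480, -0.009099) = (-0.011736, 0.007345)  (running Σ = (-0.009739, 0.005861))
  m=-6: (-0.048422, 0.012463) × (0.118896, -0.027518) = (-0.005414, 0.002814)  (running Σ = (-0.015153, 0.008676))
  m=-5: (0.351940, -0.074986) × (0.287724, -0.055197) = (0.097122, -0.041001)  (running Σ = (0.081969, -0.032326))
  m=-4: (-0.075679, 0.012830) × (0.464380, -0.070958) = (-0.034233, 0.011328)  (running Σ = (0.047736, -0.020997))
  m=-3: (-0.313159, 0.039654) × (0.416531, -0.047574) = (-0.128554, 0.031415)  (running Σ = (-0.080818, 0.010418))
  m=-2: (0.129582, -0.010907) × (-0.006285, 0.000477) = (-0.000809, 0.000130)  (running Σ = (-0.081627, 0.010549))
  m=-1: (0.291089, -0.012229) × (-0.411087, 0.015591) = (-0.119472, 0.009565)  (running Σ = (-0.201099, 0.020114))
  m=0: (-0.144969, -0.000000) × (-0.132079, 0.000000) = (0.019147, 0.000000)  (running Σ = (-0.181952, 0.020114))
  m=1: (-0.291089, -0.012229) × (0.411087, 0.015591) = (-0.119472, -0.009565)  (running Σ = (-0.301424, 0.010549))
  m=2: (0.129582, 0.010907) × (-0.006285, -0.000477) = (-0.000809, -0.000130)  (running Σ = (-0.302234, 0.010418))
  m=3: (0.313159, 0.039654) × (-0.416531, -0.047574) = (-0.128554, -0.031415)  (running Σ = (-0.430787, -0.020997))
  m=4: (-0.075679, -0.012830) × (0.464380, 0.070958) = (-0.034233, -0.011328)  (running Σ = (-0.465021, -0.032326))
  m=5: (-0.351940, -0.074986) × (-0.287724, -0.055197) = (0.097122, 0.041001)  (running Σ = (-0.367898, 0.008676))
  m=6: (-0.048422, -0.012463) × (0.118896, 0.027518) = (-0.005414, -0.002814)  (running Σ = (-0.373313, 0.005861))
  m=7: (0.381943, 0.115600) × (-0.033480, -0.009099) = (-0.011736, -0.007345)  (running Σ = (-0.385048, -0.001484))
  m=8: (0.386220, 0.134834) × (0.005804, 0.001816) = (0.001997, 0.001484)  (running Σ = (-0.383052, 0.000000))
Accumulated sum (-0.383052, 0.000000); after 4π/(2l+1) scaling, (-0.283151, 0.000000) ⇒ P_8 = -0.283151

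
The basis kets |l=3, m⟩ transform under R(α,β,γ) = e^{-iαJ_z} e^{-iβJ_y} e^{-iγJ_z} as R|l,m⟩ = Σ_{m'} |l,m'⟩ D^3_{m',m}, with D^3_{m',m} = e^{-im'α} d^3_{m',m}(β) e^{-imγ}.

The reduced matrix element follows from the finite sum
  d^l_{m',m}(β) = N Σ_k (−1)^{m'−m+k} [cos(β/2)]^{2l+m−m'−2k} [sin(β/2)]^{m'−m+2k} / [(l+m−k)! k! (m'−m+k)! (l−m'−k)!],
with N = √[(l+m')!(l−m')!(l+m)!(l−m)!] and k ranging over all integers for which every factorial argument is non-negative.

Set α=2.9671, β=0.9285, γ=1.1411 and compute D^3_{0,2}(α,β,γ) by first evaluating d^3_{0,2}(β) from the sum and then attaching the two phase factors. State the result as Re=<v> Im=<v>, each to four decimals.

First d^3_{0,2}(β=0.9285), then the phase factors e^{-i(0)α} and e^{-i(2)γ}:
c=cos(0.928500/2)=0.894158, s=sin(0.928500/2)=0.447752; N=√[6·6·120·1]=65.726707
k: max(0,(2)−(0))=2 … min(3+(2),3−(0))=3
  k=2: (−1)^0·65.7267/(12)·0.8942^4·0.4478^2 = +0.701928
  k=3: (−1)^1·65.7267/(12)·0.8942^2·0.4478^4 = -0.176011
d^3_{0,2}(0.9285) = +0.701928 -0.176011 = +0.525917
D = (+1.000000+0.000000i)·(+0.525917)·(-0.652898-0.757446i) = -0.343370-0.398354i

Re=-0.3434 Im=-0.3984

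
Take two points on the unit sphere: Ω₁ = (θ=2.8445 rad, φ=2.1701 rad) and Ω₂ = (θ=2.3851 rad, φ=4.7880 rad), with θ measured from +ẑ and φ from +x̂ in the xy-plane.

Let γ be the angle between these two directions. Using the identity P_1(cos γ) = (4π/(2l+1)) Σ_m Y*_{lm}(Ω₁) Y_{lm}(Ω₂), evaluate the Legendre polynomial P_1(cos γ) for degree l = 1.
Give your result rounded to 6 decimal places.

Term-by-term m-sum for l=1 (normalisation 4π/3 = 4.188790):
  [-1]  conj(Y_{1,-1})(Ω₁) = (-0.057050, 0.083515) ; Y_{1,-1}(Ω₂) = (0.017913, 0.236461) ; Δ = (-0.020770, -0.011994)
  [+0]  conj(Y_{1,0})(Ω₁) = (-0.467198, -0.000000) ; Y_{1,0}(Ω₂) = (-0.355335, 0.000000) ; Δ = (0.166012, 0.000000)
  [+1]  conj(Y_{1,1})(Ω₁) = (0.057050, 0.083515) ; Y_{1,1}(Ω₂) = (-0.017913, 0.236461) ; Δ = (-0.020770, 0.011994)
Total Σ_m = (0.124472, 0.000000). Multiply by 4.188790: (0.521387, 0.000000). P_1(cos γ) = 0.521387

0.521387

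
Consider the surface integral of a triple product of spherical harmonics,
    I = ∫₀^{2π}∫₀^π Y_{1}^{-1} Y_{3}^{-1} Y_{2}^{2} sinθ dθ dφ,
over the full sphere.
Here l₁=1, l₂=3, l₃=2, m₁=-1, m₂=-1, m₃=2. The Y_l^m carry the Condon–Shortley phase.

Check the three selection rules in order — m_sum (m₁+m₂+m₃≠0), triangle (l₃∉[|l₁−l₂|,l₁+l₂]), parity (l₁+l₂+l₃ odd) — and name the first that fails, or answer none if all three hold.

m₁+m₂+m₃ = -1 − 1 + 2 = 0  ✓
triangle: |1−3|=2 ≤ l₃=2 ≤ 1+3=4  ✓
parity: l₁+l₂+l₃ = 6 is even  ✓

none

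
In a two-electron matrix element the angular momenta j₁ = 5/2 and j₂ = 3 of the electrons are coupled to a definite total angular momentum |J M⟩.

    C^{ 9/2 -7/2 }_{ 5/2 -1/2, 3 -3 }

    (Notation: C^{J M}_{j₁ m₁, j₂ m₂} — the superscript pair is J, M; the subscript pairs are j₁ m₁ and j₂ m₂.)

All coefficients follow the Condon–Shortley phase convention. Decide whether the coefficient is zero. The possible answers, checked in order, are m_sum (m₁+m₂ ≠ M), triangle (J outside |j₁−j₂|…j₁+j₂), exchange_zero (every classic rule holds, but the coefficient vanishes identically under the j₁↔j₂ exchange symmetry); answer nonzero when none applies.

m-sum: m₁+m₂ = -1/2+(-3) = -7/2, M = -7/2  ✓
triangle: |j₁−j₂| = 1/2 ≤ J = 9/2 ≤ j₁+j₂ = 11/2  ✓
exchange: j₁≠j₂ or m₁≠m₂ — the exchange symmetry imposes no constraint here
value check: CG = +√(16/33) = +0.696311 ≠ 0

nonzero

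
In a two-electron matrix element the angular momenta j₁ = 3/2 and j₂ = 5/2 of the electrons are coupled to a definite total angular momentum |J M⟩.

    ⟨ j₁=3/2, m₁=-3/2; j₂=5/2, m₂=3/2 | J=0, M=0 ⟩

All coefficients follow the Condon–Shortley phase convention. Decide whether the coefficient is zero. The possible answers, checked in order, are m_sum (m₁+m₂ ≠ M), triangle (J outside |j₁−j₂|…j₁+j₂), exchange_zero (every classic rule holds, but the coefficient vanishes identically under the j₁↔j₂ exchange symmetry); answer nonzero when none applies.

triangle

m-sum: m₁+m₂ = -3/2+3/2 = 0, M = 0  ✓
triangle: need |j₁−j₂| ≤ J ≤ j₁+j₂, i.e. J ∈ [1, 4]; J = 0 is outside ✗ ⇒ coefficient is 0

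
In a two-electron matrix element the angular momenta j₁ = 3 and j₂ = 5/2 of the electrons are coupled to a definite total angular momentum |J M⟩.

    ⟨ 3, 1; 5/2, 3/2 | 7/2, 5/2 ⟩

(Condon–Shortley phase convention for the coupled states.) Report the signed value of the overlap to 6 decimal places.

triangle: 2!*4!*3!/10! = 288/3628800
(j±m)!: 4!*2!*4!*1!*6!*1! = 829440
prefactor² = (2J+1)*Δ*N² = 18432/35
  k=1: −1/(1!*1!*1!*3!*3!*0!) = -1/36
  k=2: +1/(2!*0!*0!*2!*4!*1!) = 1/96
Σ = -5/288  ⇒  CG² = 18432/35*(-5/288)² = 10/63
CG = −√(10/63) = -0.398410

−√(10/63) = -0.398410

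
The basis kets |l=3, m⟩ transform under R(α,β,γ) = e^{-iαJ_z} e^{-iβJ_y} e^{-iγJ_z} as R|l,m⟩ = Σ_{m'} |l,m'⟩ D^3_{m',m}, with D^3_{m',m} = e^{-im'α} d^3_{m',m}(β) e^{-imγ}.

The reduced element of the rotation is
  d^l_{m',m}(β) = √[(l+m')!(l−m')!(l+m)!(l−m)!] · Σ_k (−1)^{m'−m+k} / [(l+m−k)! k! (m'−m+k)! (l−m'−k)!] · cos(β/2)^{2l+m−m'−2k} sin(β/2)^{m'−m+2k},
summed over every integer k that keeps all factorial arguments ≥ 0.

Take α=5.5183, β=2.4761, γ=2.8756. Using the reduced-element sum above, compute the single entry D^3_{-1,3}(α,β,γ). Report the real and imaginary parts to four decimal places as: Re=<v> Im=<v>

Re=-0.3296 Im=-0.0109

Split into d^3_{-1,3}(β=2.4761) × two z-phases.
Half-angle: c=0.326640, s=0.945149. N=√(2·24·720·1)=185.903201
The bounds max(0,m−m')=4 and min(l+m,l−m')=4 give 1 term
  k=4: (−1)^0·185.9032/(48)·0.3266^2·0.9451^4 = +0.329750
d^3_{-1,3}(2.4761) = +0.329750
Attach z-rotation phases: D = e^{-i(-1)(5.5183)}·(+0.329750)·e^{-i(3)(2.8756)} = -0.329570-0.010910i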